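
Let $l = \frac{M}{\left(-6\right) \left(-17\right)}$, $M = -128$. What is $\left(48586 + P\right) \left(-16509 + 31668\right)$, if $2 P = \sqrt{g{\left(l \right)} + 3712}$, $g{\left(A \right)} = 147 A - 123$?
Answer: $736515174 + \frac{15159 \sqrt{983909}}{34} \approx 7.3696 \cdot 10^{8}$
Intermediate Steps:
$l = - \frac{64}{51}$ ($l = - \frac{128}{\left(-6\right) \left(-17\right)} = - \frac{128}{102} = \left(-128\right) \frac{1}{102} = - \frac{64}{51} \approx -1.2549$)
$g{\left(A \right)} = -123 + 147 A$
$P = \frac{\sqrt{983909}}{34}$ ($P = \frac{\sqrt{\left(-123 + 147 \left(- \frac{64}{51}\right)\right) + 3712}}{2} = \frac{\sqrt{\left(-123 - \frac{3136}{17}\right) + 3712}}{2} = \frac{\sqrt{- \frac{5227}{17} + 3712}}{2} = \frac{\sqrt{\frac{57877}{17}}}{2} = \frac{\frac{1}{17} \sqrt{983909}}{2} = \frac{\sqrt{983909}}{34} \approx 29.174$)
$\left(48586 + P\right) \left(-16509 + 31668\right) = \left(48586 + \frac{\sqrt{983909}}{34}\right) \left(-16509 + 31668\right) = \left(48586 + \frac{\sqrt{983909}}{34}\right) 15159 = 736515174 + \frac{15159 \sqrt{983909}}{34}$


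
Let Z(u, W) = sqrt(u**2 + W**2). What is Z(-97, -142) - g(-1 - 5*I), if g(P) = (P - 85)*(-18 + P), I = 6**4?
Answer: -42672434 + sqrt(29573) ≈ -4.2672e+7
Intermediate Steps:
I = 1296
Z(u, W) = sqrt(W**2 + u**2)
g(P) = (-85 + P)*(-18 + P)
Z(-97, -142) - g(-1 - 5*I) = sqrt((-142)**2 + (-97)**2) - (1530 + (-1 - 5*1296)**2 - 103*(-1 - 5*1296)) = sqrt(20164 + 9409) - (1530 + (-1 - 6480)**2 - 103*(-1 - 6480)) = sqrt(29573) - (1530 + (-6481)**2 - 103*(-6481)) = sqrt(29573) - (1530 + 42003361 + 667543) = sqrt(29573) - 1*42672434 = sqrt(29573) - 42672434 = -42672434 + sqrt(29573)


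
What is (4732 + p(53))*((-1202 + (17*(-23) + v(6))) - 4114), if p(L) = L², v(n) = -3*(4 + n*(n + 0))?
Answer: -43941407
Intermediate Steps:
v(n) = -12 - 3*n² (v(n) = -3*(4 + n*n) = -3*(4 + n²) = -12 - 3*n²)
(4732 + p(53))*((-1202 + (17*(-23) + v(6))) - 4114) = (4732 + 53²)*((-1202 + (17*(-23) + (-12 - 3*6²))) - 4114) = (4732 + 2809)*((-1202 + (-391 + (-12 - 3*36))) - 4114) = 7541*((-1202 + (-391 + (-12 - 108))) - 4114) = 7541*((-1202 + (-391 - 120)) - 4114) = 7541*((-1202 - 511) - 4114) = 7541*(-1713 - 4114) = 7541*(-5827) = -43941407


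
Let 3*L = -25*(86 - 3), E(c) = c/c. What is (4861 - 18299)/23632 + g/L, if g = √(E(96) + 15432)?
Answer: -6719/11816 - 3*√15433/2075 ≈ -0.74825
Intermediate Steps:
E(c) = 1
g = √15433 (g = √(1 + 15432) = √15433 ≈ 124.23)
L = -2075/3 (L = (-25*(86 - 3))/3 = (-25*83)/3 = (⅓)*(-2075) = -2075/3 ≈ -691.67)
(4861 - 18299)/23632 + g/L = (4861 - 18299)/23632 + √15433/(-2075/3) = -13438*1/23632 + √15433*(-3/2075) = -6719/11816 - 3*√15433/2075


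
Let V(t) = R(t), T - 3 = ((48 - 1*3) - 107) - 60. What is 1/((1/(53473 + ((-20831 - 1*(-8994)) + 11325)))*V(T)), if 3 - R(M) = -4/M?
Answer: 6302359/353 ≈ 17854.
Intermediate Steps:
R(M) = 3 + 4/M (R(M) = 3 - (-4)/M = 3 + 4/M)
T = -119 (T = 3 + (((48 - 1*3) - 107) - 60) = 3 + (((48 - 3) - 107) - 60) = 3 + ((45 - 107) - 60) = 3 + (-62 - 60) = 3 - 122 = -119)
V(t) = 3 + 4/t
1/((1/(53473 + ((-20831 - 1*(-8994)) + 11325)))*V(T)) = 1/((1/(53473 + ((-20831 - 1*(-8994)) + 11325)))*(3 + 4/(-119))) = 1/((1/(53473 + ((-20831 + 8994) + 11325)))*(3 + 4*(-1/119))) = 1/((1/(53473 + (-11837 + 11325)))*(3 - 4/119)) = 1/((1/(53473 - 512))*(353/119)) = (119/353)/1/52961 = (119/353)/(1/52961) = 52961*(119/353) = 6302359/353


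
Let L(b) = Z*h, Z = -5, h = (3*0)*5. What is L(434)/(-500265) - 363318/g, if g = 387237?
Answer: -121106/129079 ≈ -0.93823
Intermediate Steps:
h = 0 (h = 0*5 = 0)
L(b) = 0 (L(b) = -5*0 = 0)
L(434)/(-500265) - 363318/g = 0/(-500265) - 363318/387237 = 0*(-1/500265) - 363318*1/387237 = 0 - 121106/129079 = -121106/129079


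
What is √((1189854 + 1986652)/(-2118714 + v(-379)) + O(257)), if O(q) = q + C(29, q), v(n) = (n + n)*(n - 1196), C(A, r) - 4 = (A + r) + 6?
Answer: √7345057255986/115608 ≈ 23.443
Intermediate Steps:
C(A, r) = 10 + A + r (C(A, r) = 4 + ((A + r) + 6) = 4 + (6 + A + r) = 10 + A + r)
v(n) = 2*n*(-1196 + n) (v(n) = (2*n)*(-1196 + n) = 2*n*(-1196 + n))
O(q) = 39 + 2*q (O(q) = q + (10 + 29 + q) = q + (39 + q) = 39 + 2*q)
√((1189854 + 1986652)/(-2118714 + v(-379)) + O(257)) = √((1189854 + 1986652)/(-2118714 + 2*(-379)*(-1196 - 379)) + (39 + 2*257)) = √(3176506/(-2118714 + 2*(-379)*(-1575)) + (39 + 514)) = √(3176506/(-2118714 + 1193850) + 553) = √(3176506/(-924864) + 553) = √(3176506*(-1/924864) + 553) = √(-1588253/462432 + 553) = √(254136643/462432) = √7345057255986/115608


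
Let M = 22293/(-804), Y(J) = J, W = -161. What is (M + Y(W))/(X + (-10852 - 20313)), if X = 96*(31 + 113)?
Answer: 50579/4647388 ≈ 0.010883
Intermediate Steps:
M = -7431/268 (M = 22293*(-1/804) = -7431/268 ≈ -27.728)
X = 13824 (X = 96*144 = 13824)
(M + Y(W))/(X + (-10852 - 20313)) = (-7431/268 - 161)/(13824 + (-10852 - 20313)) = -50579/(268*(13824 - 31165)) = -50579/268/(-17341) = -50579/268*(-1/17341) = 50579/4647388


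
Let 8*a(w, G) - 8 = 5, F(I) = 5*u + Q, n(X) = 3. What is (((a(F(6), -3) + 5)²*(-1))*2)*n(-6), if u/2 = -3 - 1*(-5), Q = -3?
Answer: -8427/32 ≈ -263.34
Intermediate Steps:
u = 4 (u = 2*(-3 - 1*(-5)) = 2*(-3 + 5) = 2*2 = 4)
F(I) = 17 (F(I) = 5*4 - 3 = 20 - 3 = 17)
a(w, G) = 13/8 (a(w, G) = 1 + (⅛)*5 = 1 + 5/8 = 13/8)
(((a(F(6), -3) + 5)²*(-1))*2)*n(-6) = (((13/8 + 5)²*(-1))*2)*3 = (((53/8)²*(-1))*2)*3 = (((2809/64)*(-1))*2)*3 = -2809/64*2*3 = -2809/32*3 = -8427/32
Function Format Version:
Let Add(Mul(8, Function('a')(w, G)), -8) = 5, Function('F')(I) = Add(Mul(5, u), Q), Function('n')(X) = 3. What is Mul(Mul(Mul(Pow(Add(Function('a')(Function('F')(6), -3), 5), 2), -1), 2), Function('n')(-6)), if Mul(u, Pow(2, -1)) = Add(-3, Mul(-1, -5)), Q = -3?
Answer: Rational(-8427, 32) ≈ -263.34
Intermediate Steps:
u = 4 (u = Mul(2, Add(-3, Mul(-1, -5))) = Mul(2, Add(-3, 5)) = Mul(2, 2) = 4)
Function('F')(I) = 17 (Function('F')(I) = Add(Mul(5, 4), -3) = Add(20, -3) = 17)
Function('a')(w, G) = Rational(13, 8) (Function('a')(w, G) = Add(1, Mul(Rational(1, 8), 5)) = Add(1, Rational(5, 8)) = Rational(13, 8))
Mul(Mul(Mul(Pow(Add(Function('a')(Function('F')(6), -3), 5), 2), -1), 2), Function('n')(-6)) = Mul(Mul(Mul(Pow(Add(Rational(13, 8), 5), 2), -1), 2), 3) = Mul(Mul(Mul(Pow(Rational(53, 8), 2), -1), 2), 3) = Mul(Mul(Mul(Rational(2809, 64), -1), 2), 3) = Mul(Mul(Rational(-2809, 64), 2), 3) = Mul(Rational(-2809, 32), 3) = Rational(-8427, 32)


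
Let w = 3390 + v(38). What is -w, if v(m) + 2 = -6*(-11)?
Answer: -3454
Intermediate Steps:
v(m) = 64 (v(m) = -2 - 6*(-11) = -2 + 66 = 64)
w = 3454 (w = 3390 + 64 = 3454)
-w = -1*3454 = -3454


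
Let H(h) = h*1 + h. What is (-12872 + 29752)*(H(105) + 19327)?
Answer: 329784560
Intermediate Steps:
H(h) = 2*h (H(h) = h + h = 2*h)
(-12872 + 29752)*(H(105) + 19327) = (-12872 + 29752)*(2*105 + 19327) = 16880*(210 + 19327) = 16880*19537 = 329784560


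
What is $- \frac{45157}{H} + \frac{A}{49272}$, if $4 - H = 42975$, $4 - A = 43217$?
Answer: $\frac{368069881}{2117267112} \approx 0.17384$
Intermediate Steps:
$A = -43213$ ($A = 4 - 43217 = -43213$)
$H = -42971$ ($H = 4 - 42975 = -42971$)
$- \frac{45157}{H} + \frac{A}{49272} = - \frac{45157}{-42971} - \frac{43213}{49272} = \left(-45157\right) \left(- \frac{1}{42971}\right) - \frac{43213}{49272} = \frac{45157}{42971} - \frac{43213}{49272} = \frac{368069881}{2117267112}$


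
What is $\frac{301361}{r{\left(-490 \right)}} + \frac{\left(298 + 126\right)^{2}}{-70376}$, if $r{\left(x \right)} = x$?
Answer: $- \frac{2662083997}{4310530} \approx -617.58$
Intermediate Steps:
$\frac{301361}{r{\left(-490 \right)}} + \frac{\left(298 + 126\right)^{2}}{-70376} = \frac{301361}{-490} + \frac{\left(298 + 126\right)^{2}}{-70376} = 301361 \left(- \frac{1}{490}\right) + 424^{2} \left(- \frac{1}{70376}\right) = - \frac{301361}{490} + 179776 \left(- \frac{1}{70376}\right) = - \frac{301361}{490} - \frac{22472}{8797} = - \frac{2662083997}{4310530}$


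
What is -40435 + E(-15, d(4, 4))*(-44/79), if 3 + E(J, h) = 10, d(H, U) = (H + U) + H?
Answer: -3194673/79 ≈ -40439.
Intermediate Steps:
d(H, U) = U + 2*H
E(J, h) = 7 (E(J, h) = -3 + 10 = 7)
-40435 + E(-15, d(4, 4))*(-44/79) = -40435 + 7*(-44/79) = -40435 - 308/79 = -3194673/79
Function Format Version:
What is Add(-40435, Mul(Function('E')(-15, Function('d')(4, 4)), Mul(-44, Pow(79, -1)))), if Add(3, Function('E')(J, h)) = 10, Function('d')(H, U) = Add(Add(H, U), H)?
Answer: Rational(-3194673, 79) ≈ -40439.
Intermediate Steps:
Function('d')(H, U) = Add(U, Mul(2, H))
Function('E')(J, h) = 7 (Function('E')(J, h) = Add(-3, 10) = 7)
Add(-40435, Mul(Function('E')(-15, Function('d')(4, 4)), Mul(-44, Pow(79, -1)))) = Add(-40435, Mul(7, Mul(-44, Pow(79, -1)))) = Add(-40435, Mul(7, Mul(-44, Rational(1, 79)))) = Add(-40435, Mul(7, Rational(-44, 79))) = Add(-40435, Rational(-308, 79)) = Rational(-3194673, 79)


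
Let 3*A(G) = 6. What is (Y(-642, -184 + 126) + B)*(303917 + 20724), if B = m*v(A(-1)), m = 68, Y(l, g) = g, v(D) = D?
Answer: 25321998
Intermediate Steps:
A(G) = 2 (A(G) = (1/3)*6 = 2)
B = 136 (B = 68*2 = 136)
(Y(-642, -184 + 126) + B)*(303917 + 20724) = ((-184 + 126) + 136)*(303917 + 20724) = (-58 + 136)*324641 = 78*324641 = 25321998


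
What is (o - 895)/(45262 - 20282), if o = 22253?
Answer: 10679/12490 ≈ 0.85500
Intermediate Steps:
(o - 895)/(45262 - 20282) = (22253 - 895)/(45262 - 20282) = 21358/24980 = 21358*(1/24980) = 10679/12490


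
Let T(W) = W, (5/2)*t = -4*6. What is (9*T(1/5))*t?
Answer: -432/25 ≈ -17.280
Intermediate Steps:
t = -48/5 (t = 2*(-4*6)/5 = (2/5)*(-24) = -48/5 ≈ -9.6000)
(9*T(1/5))*t = (9/5)*(-48/5) = -432/25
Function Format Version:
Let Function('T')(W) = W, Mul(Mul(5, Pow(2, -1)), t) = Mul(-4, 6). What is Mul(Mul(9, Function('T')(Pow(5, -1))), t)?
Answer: Rational(-432, 25) ≈ -17.280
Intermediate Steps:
t = Rational(-48, 5) (t = Mul(Rational(2, 5), Mul(-4, 6)) = Mul(Rational(2, 5), -24) = Rational(-48, 5) ≈ -9.6000)
Mul(Mul(9, Function('T')(Pow(5, -1))), t) = Mul(Mul(9, Pow(5, -1)), Rational(-48, 5)) = Mul(Mul(9, Rational(1, 5)), Rational(-48, 5)) = Mul(Rational(9, 5), Rational(-48, 5)) = Rational(-432, 25)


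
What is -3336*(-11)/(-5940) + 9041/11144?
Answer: -2691187/501480 ≈ -5.3665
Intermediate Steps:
-3336*(-11)/(-5940) + 9041/11144 = 36696*(-1/5940) + 9041*(1/11144) = -278/45 + 9041/11144 = -2691187/501480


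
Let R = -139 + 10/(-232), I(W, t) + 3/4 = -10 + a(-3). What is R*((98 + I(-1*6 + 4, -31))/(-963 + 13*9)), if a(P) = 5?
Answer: 661289/43616 ≈ 15.162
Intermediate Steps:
I(W, t) = -23/4 (I(W, t) = -¾ + (-10 + 5) = -¾ - 5 = -23/4)
R = -16129/116 (R = -139 + 10*(-1/232) = -139 - 5/116 = -16129/116 ≈ -139.04)
R*((98 + I(-1*6 + 4, -31))/(-963 + 13*9)) = -16129*(98 - 23/4)/(116*(-963 + 13*9)) = -5951601/(464*(-963 + 117)) = -5951601/(464*(-846)) = -5951601*(-1)/(464*846) = -16129/116*(-41/376) = 661289/43616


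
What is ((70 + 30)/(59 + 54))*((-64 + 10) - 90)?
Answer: -14400/113 ≈ -127.43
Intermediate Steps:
((70 + 30)/(59 + 54))*((-64 + 10) - 90) = (100/113)*(-54 - 90) = (100*(1/113))*(-144) = (100/113)*(-144) = -14400/113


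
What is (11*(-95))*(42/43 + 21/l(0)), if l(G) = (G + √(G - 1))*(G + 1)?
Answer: -43890/43 + 21945*I ≈ -1020.7 + 21945.0*I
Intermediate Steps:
l(G) = (1 + G)*(G + √(-1 + G)) (l(G) = (G + √(-1 + G))*(1 + G) = (1 + G)*(G + √(-1 + G)))
(11*(-95))*(42/43 + 21/l(0)) = (11*(-95))*(42/43 + 21/(0 + 0² + √(-1 + 0) + 0*√(-1 + 0))) = -1045*(42*(1/43) + 21/(0 + 0 + √(-1) + 0*√(-1))) = -1045*(42/43 + 21/(0 + 0 + I + 0*I)) = -1045*(42/43 + 21/(0 + 0 + I + 0)) = -1045*(42/43 + 21/I) = -1045*(42/43 + 21*(-I)) = -1045*(42/43 - 21*I) = -43890/43 + 21945*I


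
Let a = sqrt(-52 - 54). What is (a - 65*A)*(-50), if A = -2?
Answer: -6500 - 50*I*sqrt(106) ≈ -6500.0 - 514.78*I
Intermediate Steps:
a = I*sqrt(106) (a = sqrt(-106) = I*sqrt(106) ≈ 10.296*I)
(a - 65*A)*(-50) = (I*sqrt(106) - 65*(-2))*(-50) = (I*sqrt(106) + 130)*(-50) = (130 + I*sqrt(106))*(-50) = -6500 - 50*I*sqrt(106)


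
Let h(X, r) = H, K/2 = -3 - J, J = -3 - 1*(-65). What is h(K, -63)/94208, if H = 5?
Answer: 5/94208 ≈ 5.3074e-5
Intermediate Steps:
J = 62 (J = -3 + 65 = 62)
K = -130 (K = 2*(-3 - 1*62) = 2*(-3 - 62) = 2*(-65) = -130)
h(X, r) = 5
h(K, -63)/94208 = 5/94208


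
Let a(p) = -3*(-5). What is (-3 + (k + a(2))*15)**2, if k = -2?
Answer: 36864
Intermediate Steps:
a(p) = 15
(-3 + (k + a(2))*15)**2 = (-3 + (-2 + 15)*15)**2 = (-3 + 13*15)**2 = (-3 + 195)**2 = 192**2 = 36864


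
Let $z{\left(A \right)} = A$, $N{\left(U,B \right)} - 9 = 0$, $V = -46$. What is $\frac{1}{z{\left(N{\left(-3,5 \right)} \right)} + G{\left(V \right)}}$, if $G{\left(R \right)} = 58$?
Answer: $\frac{1}{67} \approx 0.014925$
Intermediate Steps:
$N{\left(U,B \right)} = 9$ ($N{\left(U,B \right)} = 9 + 0 = 9$)
$\frac{1}{z{\left(N{\left(-3,5 \right)} \right)} + G{\left(V \right)}} = \frac{1}{9 + 58} = \frac{1}{67}$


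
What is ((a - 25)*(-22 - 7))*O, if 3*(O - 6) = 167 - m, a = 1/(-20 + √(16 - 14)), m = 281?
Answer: -4626080/199 - 464*√2/199 ≈ -23250.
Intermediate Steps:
a = 1/(-20 + √2) ≈ -0.053805
O = -32 (O = 6 + (167 - 1*281)/3 = 6 + (167 - 281)/3 = 6 + (⅓)*(-114) = 6 - 38 = -32)
((a - 25)*(-22 - 7))*O = (((-10/199 - √2/398) - 25)*(-22 - 7))*(-32) = ((-4985/199 - √2/398)*(-29))*(-32) = (144565/199 + 29*√2/398)*(-32) = -4626080/199 - 464*√2/199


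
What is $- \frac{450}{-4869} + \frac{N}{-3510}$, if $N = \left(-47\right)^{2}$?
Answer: $- \frac{1019569}{1898910} \approx -0.53692$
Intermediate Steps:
$N = 2209$
$- \frac{450}{-4869} + \frac{N}{-3510} = - \frac{450}{-4869} + \frac{2209}{-3510} = \left(-450\right) \left(- \frac{1}{4869}\right) + 2209 \left(- \frac{1}{3510}\right) = \frac{50}{541} - \frac{2209}{3510} = - \frac{1019569}{1898910}$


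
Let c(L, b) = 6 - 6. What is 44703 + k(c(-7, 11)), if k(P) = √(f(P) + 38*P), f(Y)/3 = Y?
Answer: 44703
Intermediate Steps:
f(Y) = 3*Y
c(L, b) = 0
k(P) = √41*√P (k(P) = √(3*P + 38*P) = √(41*P) = √41*√P)
44703 + k(c(-7, 11)) = 44703 + √41*√0 = 44703 + √41*0 = 44703 + 0 = 44703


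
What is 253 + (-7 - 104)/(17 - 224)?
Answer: 17494/69 ≈ 253.54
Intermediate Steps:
253 + (-7 - 104)/(17 - 224) = 253 - 111/(-207) = 253 - 111*(-1/207) = 253 + 37/69 = 17494/69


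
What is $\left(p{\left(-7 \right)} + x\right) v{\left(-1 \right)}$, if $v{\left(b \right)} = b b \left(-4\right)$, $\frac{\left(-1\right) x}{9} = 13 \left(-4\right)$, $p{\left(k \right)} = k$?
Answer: $-1844$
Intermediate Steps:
$x = 468$ ($x = - 9 \cdot 13 \left(-4\right) = \left(-9\right) \left(-52\right) = 468$)
$v{\left(b \right)} = - 4 b^{2}$ ($v{\left(b \right)} = b^{2} \left(-4\right) = - 4 b^{2}$)
$\left(p{\left(-7 \right)} + x\right) v{\left(-1 \right)} = \left(-7 + 468\right) \left(- 4 \left(-1\right)^{2}\right) = 461 \left(\left(-4\right) 1\right) = 461 \left(-4\right) = -1844$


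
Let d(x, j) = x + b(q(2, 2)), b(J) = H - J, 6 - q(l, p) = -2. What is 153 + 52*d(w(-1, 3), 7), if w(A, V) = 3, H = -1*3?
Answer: -263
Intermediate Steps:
q(l, p) = 8 (q(l, p) = 6 - 1*(-2) = 6 + 2 = 8)
H = -3
b(J) = -3 - J
d(x, j) = -11 + x (d(x, j) = x + (-3 - 1*8) = x + (-3 - 8) = x - 11 = -11 + x)
153 + 52*d(w(-1, 3), 7) = 153 + 52*(-11 + 3) = 153 + 52*(-8) = 153 - 416 = -263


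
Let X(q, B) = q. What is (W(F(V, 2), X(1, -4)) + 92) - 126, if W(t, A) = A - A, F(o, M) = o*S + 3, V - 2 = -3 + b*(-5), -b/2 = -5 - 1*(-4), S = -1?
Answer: -34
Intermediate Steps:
b = 2 (b = -2*(-5 - 1*(-4)) = -2*(-5 + 4) = -2*(-1) = 2)
V = -11 (V = 2 + (-3 + 2*(-5)) = 2 + (-3 - 10) = 2 - 13 = -11)
F(o, M) = 3 - o (F(o, M) = o*(-1) + 3 = -o + 3 = 3 - o)
W(t, A) = 0
(W(F(V, 2), X(1, -4)) + 92) - 126 = (0 + 92) - 126 = 92 - 126 = -34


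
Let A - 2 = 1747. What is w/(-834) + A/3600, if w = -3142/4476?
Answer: 90837503/186649200 ≈ 0.48667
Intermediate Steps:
A = 1749 (A = 2 + 1747 = 1749)
w = -1571/2238 (w = -3142*1/4476 = -1571/2238 ≈ -0.70197)
w/(-834) + A/3600 = -1571/2238/(-834) + 1749/3600 = -1571/2238*(-1/834) + 1749*(1/3600) = 1571/1866492 + 583/1200 = 90837503/186649200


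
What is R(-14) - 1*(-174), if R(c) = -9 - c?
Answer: 179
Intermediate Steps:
R(-14) - 1*(-174) = (-9 - 1*(-14)) - 1*(-174) = (-9 + 14) + 174 = 5 + 174 = 179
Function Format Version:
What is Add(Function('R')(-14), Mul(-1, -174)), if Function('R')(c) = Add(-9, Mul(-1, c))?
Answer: 179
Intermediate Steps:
Add(Function('R')(-14), Mul(-1, -174)) = Add(Add(-9, Mul(-1, -14)), Mul(-1, -174)) = Add(Add(-9, 14), 174) = Add(5, 174) = 179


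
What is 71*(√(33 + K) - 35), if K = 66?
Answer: -2485 + 213*√11 ≈ -1778.6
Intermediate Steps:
71*(√(33 + K) - 35) = 71*(√(33 + 66) - 35) = 71*(√99 - 35) = 71*(3*√11 - 35) = 71*(-35 + 3*√11) = -2485 + 213*√11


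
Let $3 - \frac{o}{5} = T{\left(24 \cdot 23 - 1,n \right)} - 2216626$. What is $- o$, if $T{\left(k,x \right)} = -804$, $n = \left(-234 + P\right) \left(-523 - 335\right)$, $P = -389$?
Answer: $-11087165$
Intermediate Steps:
$n = 534534$ ($n = \left(-234 - 389\right) \left(-523 - 335\right) = \left(-623\right) \left(-858\right) = 534534$)
$o = 11087165$ ($o = 15 - 5 \left(-804 - 2216626\right) = 15 - -11087150 = 15 + 11087150 = 11087165$)
$- o = \left(-1\right) 11087165 = -11087165$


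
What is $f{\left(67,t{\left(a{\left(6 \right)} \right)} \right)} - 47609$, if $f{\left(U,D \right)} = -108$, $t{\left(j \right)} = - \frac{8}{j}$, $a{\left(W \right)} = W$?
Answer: $-47717$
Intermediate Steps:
$f{\left(67,t{\left(a{\left(6 \right)} \right)} \right)} - 47609 = -108 - 47609 = -47717$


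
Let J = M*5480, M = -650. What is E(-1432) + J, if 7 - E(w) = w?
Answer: -3560561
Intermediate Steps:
E(w) = 7 - w
J = -3562000 (J = -650*5480 = -3562000)
E(-1432) + J = (7 - 1*(-1432)) - 3562000 = (7 + 1432) - 3562000 = 1439 - 3562000 = -3560561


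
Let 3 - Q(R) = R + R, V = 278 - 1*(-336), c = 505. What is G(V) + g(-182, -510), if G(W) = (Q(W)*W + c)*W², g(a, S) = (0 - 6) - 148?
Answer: -283367158574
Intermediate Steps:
V = 614 (V = 278 + 336 = 614)
Q(R) = 3 - 2*R (Q(R) = 3 - (R + R) = 3 - 2*R)
g(a, S) = -154 (g(a, S) = -6 - 148 = -154)
G(W) = W²*(505 + W*(3 - 2*W)) (G(W) = ((3 - 2*W)*W + 505)*W² = (W*(3 - 2*W) + 505)*W² = (505 + W*(3 - 2*W))*W² = W²*(505 + W*(3 - 2*W)))
G(V) + g(-182, -510) = 614²*(505 - 1*614*(-3 + 2*614)) - 154 = 376996*(505 - 1*614*(-3 + 1228)) - 154 = 376996*(505 - 1*614*1225) - 154 = 376996*(505 - 752150) - 154 = 376996*(-751645) - 154 = -283367158420 - 154 = -283367158574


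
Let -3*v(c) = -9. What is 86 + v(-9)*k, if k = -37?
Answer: -25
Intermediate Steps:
v(c) = 3 (v(c) = -⅓*(-9) = 3)
86 + v(-9)*k = 86 + 3*(-37) = 86 - 111 = -25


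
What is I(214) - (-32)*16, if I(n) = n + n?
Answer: 940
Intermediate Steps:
I(n) = 2*n
I(214) - (-32)*16 = 2*214 - (-32)*16 = 428 - 1*(-512) = 428 + 512 = 940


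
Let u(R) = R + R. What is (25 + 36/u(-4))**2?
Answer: 1681/4 ≈ 420.25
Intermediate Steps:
u(R) = 2*R
(25 + 36/u(-4))**2 = (25 + 36/((2*(-4))))**2 = (25 + 36/(-8))**2 = (25 + 36*(-1/8))**2 = (25 - 9/2)**2 = (41/2)**2 = 1681/4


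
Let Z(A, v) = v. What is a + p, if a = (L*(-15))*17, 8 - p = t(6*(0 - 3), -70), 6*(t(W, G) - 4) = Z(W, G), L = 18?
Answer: -13723/3 ≈ -4574.3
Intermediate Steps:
t(W, G) = 4 + G/6
p = 47/3 (p = 8 - (4 + (1/6)*(-70)) = 8 - (4 - 35/3) = 8 - 1*(-23/3) = 8 + 23/3 = 47/3 ≈ 15.667)
a = -4590 (a = (18*(-15))*17 = -270*17 = -4590)
a + p = -4590 + 47/3 = -13723/3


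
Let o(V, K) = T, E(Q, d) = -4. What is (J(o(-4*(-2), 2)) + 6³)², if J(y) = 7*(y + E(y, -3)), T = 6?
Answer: 52900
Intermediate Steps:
o(V, K) = 6
J(y) = -28 + 7*y (J(y) = 7*(y - 4) = 7*(-4 + y) = -28 + 7*y)
(J(o(-4*(-2), 2)) + 6³)² = ((-28 + 7*6) + 6³)² = ((-28 + 42) + 216)² = (14 + 216)² = 230² = 52900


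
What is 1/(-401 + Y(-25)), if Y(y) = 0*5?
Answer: -1/401 ≈ -0.0024938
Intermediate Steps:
Y(y) = 0
1/(-401 + Y(-25)) = 1/(-401 + 0) = 1/(-401) = -1/401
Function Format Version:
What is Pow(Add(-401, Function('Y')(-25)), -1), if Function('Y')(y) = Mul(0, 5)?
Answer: Rational(-1, 401) ≈ -0.0024938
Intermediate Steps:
Function('Y')(y) = 0
Pow(Add(-401, Function('Y')(-25)), -1) = Pow(Add(-401, 0), -1) = Pow(-401, -1) = Rational(-1, 401)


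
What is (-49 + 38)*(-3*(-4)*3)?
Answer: -396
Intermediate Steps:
(-49 + 38)*(-3*(-4)*3) = -132*3 = -11*36 = -396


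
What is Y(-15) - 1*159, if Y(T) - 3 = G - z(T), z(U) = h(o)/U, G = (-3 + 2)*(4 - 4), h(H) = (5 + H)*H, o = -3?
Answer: -782/5 ≈ -156.40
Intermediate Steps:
h(H) = H*(5 + H)
G = 0 (G = -1*0 = 0)
z(U) = -6/U (z(U) = (-3*(5 - 3))/U = (-3*2)/U = -6/U)
Y(T) = 3 + 6/T (Y(T) = 3 + (0 - (-6)/T) = 3 + (0 + 6/T) = 3 + 6/T)
Y(-15) - 1*159 = (3 + 6/(-15)) - 1*159 = (3 + 6*(-1/15)) - 159 = (3 - ⅖) - 159 = 13/5 - 159 = -782/5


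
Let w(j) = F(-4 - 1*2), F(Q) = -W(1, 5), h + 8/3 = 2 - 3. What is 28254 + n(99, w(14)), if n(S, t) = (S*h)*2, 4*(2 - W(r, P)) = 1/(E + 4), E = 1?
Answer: 27528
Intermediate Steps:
h = -11/3 (h = -8/3 + (2 - 3) = -8/3 - 1 = -11/3 ≈ -3.6667)
W(r, P) = 39/20 (W(r, P) = 2 - 1/(4*(1 + 4)) = 2 - ¼/5 = 2 - ¼*⅕ = 2 - 1/20 = 39/20)
F(Q) = -39/20 (F(Q) = -1*39/20 = -39/20)
w(j) = -39/20
n(S, t) = -22*S/3 (n(S, t) = (S*(-11/3))*2 = -11*S/3*2 = -22*S/3)
28254 + n(99, w(14)) = 28254 - 22/3*99 = 28254 - 726 = 27528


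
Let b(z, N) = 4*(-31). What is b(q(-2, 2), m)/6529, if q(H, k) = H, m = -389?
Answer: -124/6529 ≈ -0.018992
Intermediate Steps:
b(z, N) = -124
b(q(-2, 2), m)/6529 = -124/6529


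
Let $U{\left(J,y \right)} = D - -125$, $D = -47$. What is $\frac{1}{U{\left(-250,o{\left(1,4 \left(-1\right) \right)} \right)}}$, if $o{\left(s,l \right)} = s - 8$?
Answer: $\frac{1}{78} \approx 0.012821$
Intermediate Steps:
$o{\left(s,l \right)} = -8 + s$
$U{\left(J,y \right)} = 78$ ($U{\left(J,y \right)} = -47 - -125 = -47 + 125 = 78$)
$\frac{1}{U{\left(-250,o{\left(1,4 \left(-1\right) \right)} \right)}} = \frac{1}{78}$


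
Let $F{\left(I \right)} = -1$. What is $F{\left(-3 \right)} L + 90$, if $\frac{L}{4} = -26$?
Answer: $194$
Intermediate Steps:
$L = -104$ ($L = 4 \left(-26\right) = -104$)
$F{\left(-3 \right)} L + 90 = \left(-1\right) \left(-104\right) + 90 = 104 + 90 = 194$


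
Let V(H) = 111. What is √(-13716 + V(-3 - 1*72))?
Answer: I*√13605 ≈ 116.64*I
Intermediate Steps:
√(-13716 + V(-3 - 1*72)) = √(-13716 + 111) = √(-13605) = I*√13605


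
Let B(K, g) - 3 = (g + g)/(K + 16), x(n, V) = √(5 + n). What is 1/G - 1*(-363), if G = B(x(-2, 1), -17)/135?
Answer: 90372/169 - 4590*√3/169 ≈ 487.70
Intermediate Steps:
B(K, g) = 3 + 2*g/(16 + K) (B(K, g) = 3 + (g + g)/(K + 16) = 3 + (2*g)/(16 + K) = 3 + 2*g/(16 + K))
G = (14 + 3*√3)/(135*(16 + √3)) (G = ((48 + 2*(-17) + 3*√(5 - 2))/(16 + √(5 - 2)))/135 = ((48 - 34 + 3*√3)/(16 + √3))*(1/135) = ((14 + 3*√3)/(16 + √3))*(1/135) = (14 + 3*√3)/(135*(16 + √3)) ≈ 0.0080190)
1/G - 1*(-363) = 1/(43/6831 + 34*√3/34155) - 1*(-363) = 1/(43/6831 + 34*√3/34155) + 363 = 363 + 1/(43/6831 + 34*√3/34155)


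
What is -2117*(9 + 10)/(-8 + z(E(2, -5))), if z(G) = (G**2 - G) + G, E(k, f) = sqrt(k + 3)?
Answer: 40223/3 ≈ 13408.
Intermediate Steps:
E(k, f) = sqrt(3 + k)
z(G) = G**2
-2117*(9 + 10)/(-8 + z(E(2, -5))) = -2117*(9 + 10)/(-8 + (sqrt(3 + 2))**2) = -40223/(-8 + (sqrt(5))**2) = -40223/(-8 + 5) = -40223/(-3) = -40223*(-1)/3 = -2117*(-19/3) = 40223/3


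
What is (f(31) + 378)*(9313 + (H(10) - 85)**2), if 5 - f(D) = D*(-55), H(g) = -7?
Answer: 37118376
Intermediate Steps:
f(D) = 5 + 55*D (f(D) = 5 - D*(-55) = 5 - (-55)*D = 5 + 55*D)
(f(31) + 378)*(9313 + (H(10) - 85)**2) = ((5 + 55*31) + 378)*(9313 + (-7 - 85)**2) = ((5 + 1705) + 378)*(9313 + (-92)**2) = (1710 + 378)*(9313 + 8464) = 2088*17777 = 37118376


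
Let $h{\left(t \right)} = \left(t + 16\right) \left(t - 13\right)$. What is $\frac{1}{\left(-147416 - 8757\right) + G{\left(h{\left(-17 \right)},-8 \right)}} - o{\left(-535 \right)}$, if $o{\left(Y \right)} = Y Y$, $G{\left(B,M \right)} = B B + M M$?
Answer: $- \frac{44424696026}{155209} \approx -2.8623 \cdot 10^{5}$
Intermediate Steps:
$h{\left(t \right)} = \left(-13 + t\right) \left(16 + t\right)$ ($h{\left(t \right)} = \left(16 + t\right) \left(-13 + t\right) = \left(-13 + t\right) \left(16 + t\right)$)
$G{\left(B,M \right)} = B^{2} + M^{2}$
$o{\left(Y \right)} = Y^{2}$
$\frac{1}{\left(-147416 - 8757\right) + G{\left(h{\left(-17 \right)},-8 \right)}} - o{\left(-535 \right)} = \frac{1}{\left(-147416 - 8757\right) + \left(\left(-208 + \left(-17\right)^{2} + 3 \left(-17\right)\right)^{2} + \left(-8\right)^{2}\right)} - \left(-535\right)^{2} = \frac{1}{-156173 + \left(\left(-208 + 289 - 51\right)^{2} + 64\right)} - 286225 = \frac{1}{-156173 + \left(30^{2} + 64\right)} - 286225 = \frac{1}{-156173 + \left(900 + 64\right)} - 286225 = \frac{1}{-156173 + 964} - 286225 = \frac{1}{-155209} - 286225 = - \frac{1}{155209} - 286225 = - \frac{44424696026}{155209}$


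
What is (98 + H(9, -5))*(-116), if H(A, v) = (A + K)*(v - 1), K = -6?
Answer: -9280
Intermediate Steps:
H(A, v) = (-1 + v)*(-6 + A) (H(A, v) = (A - 6)*(v - 1) = (-6 + A)*(-1 + v) = (-1 + v)*(-6 + A))
(98 + H(9, -5))*(-116) = (98 + (6 - 1*9 - 6*(-5) + 9*(-5)))*(-116) = (98 + (6 - 9 + 30 - 45))*(-116) = (98 - 18)*(-116) = 80*(-116) = -9280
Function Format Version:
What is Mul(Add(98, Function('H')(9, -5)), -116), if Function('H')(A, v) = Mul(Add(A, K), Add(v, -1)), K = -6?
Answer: -9280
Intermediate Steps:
Function('H')(A, v) = Mul(Add(-1, v), Add(-6, A)) (Function('H')(A, v) = Mul(Add(A, -6), Add(v, -1)) = Mul(Add(-6, A), Add(-1, v)) = Mul(Add(-1, v), Add(-6, A)))
Mul(Add(98, Function('H')(9, -5)), -116) = Mul(Add(98, Add(6, Mul(-1, 9), Mul(-6, -5), Mul(9, -5))), -116) = Mul(Add(98, Add(6, -9, 30, -45)), -116) = Mul(Add(98, -18), -116) = Mul(80, -116) = -9280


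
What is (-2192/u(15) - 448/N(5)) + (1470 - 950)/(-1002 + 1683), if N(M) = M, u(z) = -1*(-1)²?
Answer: 7161272/3405 ≈ 2103.2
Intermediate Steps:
u(z) = -1 (u(z) = -1*1 = -1)
(-2192/u(15) - 448/N(5)) + (1470 - 950)/(-1002 + 1683) = (-2192/(-1) - 448/5) + (1470 - 950)/(-1002 + 1683) = (-2192*(-1) - 448*⅕) + 520/681 = (2192 - 448/5) + 520*(1/681) = 10512/5 + 520/681 = 7161272/3405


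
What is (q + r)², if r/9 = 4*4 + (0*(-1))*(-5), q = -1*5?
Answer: 19321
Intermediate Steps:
q = -5
r = 144 (r = 9*(4*4 + (0*(-1))*(-5)) = 9*(16 + 0*(-5)) = 9*(16 + 0) = 9*16 = 144)
(q + r)² = (-5 + 144)² = 139² = 19321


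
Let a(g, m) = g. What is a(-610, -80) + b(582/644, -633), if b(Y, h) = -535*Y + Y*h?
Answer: -268154/161 ≈ -1665.6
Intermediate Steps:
a(-610, -80) + b(582/644, -633) = -610 + (582/644)*(-535 - 633) = -610 + (582*(1/644))*(-1168) = -610 + (291/322)*(-1168) = -610 - 169944/161 = -268154/161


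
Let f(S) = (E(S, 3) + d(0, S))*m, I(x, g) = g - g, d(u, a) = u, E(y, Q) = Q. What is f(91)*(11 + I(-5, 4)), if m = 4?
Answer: 132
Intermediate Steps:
I(x, g) = 0
f(S) = 12 (f(S) = (3 + 0)*4 = 3*4 = 12)
f(91)*(11 + I(-5, 4)) = 12*(11 + 0) = 12*11 = 132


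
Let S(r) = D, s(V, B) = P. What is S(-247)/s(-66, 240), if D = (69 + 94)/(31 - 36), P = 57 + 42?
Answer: -163/495 ≈ -0.32929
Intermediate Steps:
P = 99
s(V, B) = 99
D = -163/5 (D = 163/(-5) = 163*(-⅕) = -163/5 ≈ -32.600)
S(r) = -163/5
S(-247)/s(-66, 240) = -163/5/99 = -163/5*1/99 = -163/495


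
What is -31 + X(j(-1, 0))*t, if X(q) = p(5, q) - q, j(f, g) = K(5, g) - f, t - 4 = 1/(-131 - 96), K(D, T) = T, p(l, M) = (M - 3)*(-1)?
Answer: -6130/227 ≈ -27.004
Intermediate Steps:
p(l, M) = 3 - M (p(l, M) = (-3 + M)*(-1) = 3 - M)
t = 907/227 (t = 4 + 1/(-131 - 96) = 4 + 1/(-227) = 4 - 1/227 = 907/227 ≈ 3.9956)
j(f, g) = g - f
X(q) = 3 - 2*q (X(q) = (3 - q) - q = 3 - 2*q)
-31 + X(j(-1, 0))*t = -31 + (3 - 2*(0 - 1*(-1)))*(907/227) = -31 + (3 - 2*(0 + 1))*(907/227) = -31 + (3 - 2*1)*(907/227) = -31 + (3 - 2)*(907/227) = -31 + 1*(907/227) = -31 + 907/227 = -6130/227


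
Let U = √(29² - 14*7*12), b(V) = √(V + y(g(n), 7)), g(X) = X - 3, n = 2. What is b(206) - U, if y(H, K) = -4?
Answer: √202 - I*√335 ≈ 14.213 - 18.303*I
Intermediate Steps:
g(X) = -3 + X
b(V) = √(-4 + V) (b(V) = √(V - 4) = √(-4 + V))
U = I*√335 (U = √(841 - 98*12) = √(841 - 1176) = √(-335) = I*√335 ≈ 18.303*I)
b(206) - U = √(-4 + 206) - I*√335 = √202 - I*√335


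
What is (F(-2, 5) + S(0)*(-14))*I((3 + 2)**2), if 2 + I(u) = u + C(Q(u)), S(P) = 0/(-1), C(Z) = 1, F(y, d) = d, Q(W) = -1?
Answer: 120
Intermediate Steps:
S(P) = 0 (S(P) = 0*(-1) = 0)
I(u) = -1 + u (I(u) = -2 + (u + 1) = -2 + (1 + u) = -1 + u)
(F(-2, 5) + S(0)*(-14))*I((3 + 2)**2) = (5 + 0*(-14))*(-1 + (3 + 2)**2) = (5 + 0)*(-1 + 5**2) = 5*(-1 + 25) = 5*24 = 120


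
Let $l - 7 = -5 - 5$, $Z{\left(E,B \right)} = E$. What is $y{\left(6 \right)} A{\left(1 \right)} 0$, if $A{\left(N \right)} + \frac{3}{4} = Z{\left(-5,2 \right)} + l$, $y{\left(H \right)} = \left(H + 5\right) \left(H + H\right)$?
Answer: $0$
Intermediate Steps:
$y{\left(H \right)} = 2 H \left(5 + H\right)$ ($y{\left(H \right)} = \left(5 + H\right) 2 H = 2 H \left(5 + H\right)$)
$l = -3$ ($l = 7 - 10 = -3$)
$A{\left(N \right)} = - \frac{35}{4}$ ($A{\left(N \right)} = - \frac{3}{4} - 8 = - \frac{35}{4}$)
$y{\left(6 \right)} A{\left(1 \right)} 0 = 2 \cdot 6 \left(5 + 6\right) \left(- \frac{35}{4}\right) 0 = 2 \cdot 6 \cdot 11 \left(- \frac{35}{4}\right) 0 = 132 \left(- \frac{35}{4}\right) 0 = \left(-1155\right) 0 = 0$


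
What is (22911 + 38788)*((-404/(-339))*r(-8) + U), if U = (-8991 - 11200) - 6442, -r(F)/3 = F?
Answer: -185485518603/113 ≈ -1.6415e+9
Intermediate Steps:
r(F) = -3*F
U = -26633 (U = -20191 - 6442 = -26633)
(22911 + 38788)*((-404/(-339))*r(-8) + U) = (22911 + 38788)*((-404/(-339))*(-3*(-8)) - 26633) = 61699*(-404*(-1/339)*24 - 26633) = 61699*((404/339)*24 - 26633) = 61699*(3232/113 - 26633) = 61699*(-3006297/113) = -185485518603/113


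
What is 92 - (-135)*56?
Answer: 7652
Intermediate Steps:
92 - (-135)*56 = 92 - 135*(-56) = 92 + 7560 = 7652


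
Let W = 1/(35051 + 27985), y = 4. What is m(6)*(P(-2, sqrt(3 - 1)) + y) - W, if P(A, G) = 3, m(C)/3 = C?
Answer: 7942535/63036 ≈ 126.00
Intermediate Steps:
m(C) = 3*C
W = 1/63036 ≈ 1.5864e-5
m(6)*(P(-2, sqrt(3 - 1)) + y) - W = (3*6)*(3 + 4) - 1*1/63036 = 18*7 - 1/63036 = 126 - 1/63036 = 7942535/63036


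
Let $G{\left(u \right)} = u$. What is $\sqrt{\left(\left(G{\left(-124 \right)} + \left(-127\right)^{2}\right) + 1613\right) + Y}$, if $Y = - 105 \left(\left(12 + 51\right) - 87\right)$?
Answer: $\sqrt{20138} \approx 141.91$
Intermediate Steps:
$Y = 2520$ ($Y = - 105 \left(63 - 87\right) = \left(-105\right) \left(-24\right) = 2520$)
$\sqrt{\left(\left(G{\left(-124 \right)} + \left(-127\right)^{2}\right) + 1613\right) + Y} = \sqrt{\left(\left(-124 + \left(-127\right)^{2}\right) + 1613\right) + 2520} = \sqrt{\left(\left(-124 + 16129\right) + 1613\right) + 2520} = \sqrt{\left(16005 + 1613\right) + 2520} = \sqrt{17618 + 2520} = \sqrt{20138}$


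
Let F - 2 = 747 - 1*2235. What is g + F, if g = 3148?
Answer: 1662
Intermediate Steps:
F = -1486 (F = 2 + (747 - 1*2235) = 2 + (747 - 2235) = 2 - 1488 = -1486)
g + F = 3148 - 1486 = 1662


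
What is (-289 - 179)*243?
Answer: -113724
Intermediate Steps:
(-289 - 179)*243 = -468*243 = -113724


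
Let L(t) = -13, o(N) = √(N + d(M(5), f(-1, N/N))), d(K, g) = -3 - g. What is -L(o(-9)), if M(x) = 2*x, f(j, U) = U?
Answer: 13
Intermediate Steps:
o(N) = √(-4 + N) (o(N) = √(N + (-3 - N/N)) = √(N + (-3 - 1*1)) = √(N + (-3 - 1)) = √(N - 4) = √(-4 + N))
-L(o(-9)) = -1*(-13) = 13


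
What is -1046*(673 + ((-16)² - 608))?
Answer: -335766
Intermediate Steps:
-1046*(673 + ((-16)² - 608)) = -1046*(673 + (256 - 608)) = -1046*(673 - 352) = -1046*321 = -335766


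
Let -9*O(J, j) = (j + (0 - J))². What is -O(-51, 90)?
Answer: 2209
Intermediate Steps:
O(J, j) = -(j - J)²/9 (O(J, j) = -(j + (0 - J))²/9 = -(j - J)²/9)
-O(-51, 90) = -(-1)*(-51 - 1*90)²/9 = -(-1)*(-51 - 90)²/9 = -(-1)*(-141)²/9 = -(-1)*19881/9 = -1*(-2209) = 2209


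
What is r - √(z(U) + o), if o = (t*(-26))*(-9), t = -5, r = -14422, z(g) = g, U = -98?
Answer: -14422 - 2*I*√317 ≈ -14422.0 - 35.609*I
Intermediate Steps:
o = -1170 (o = -5*(-26)*(-9) = 130*(-9) = -1170)
r - √(z(U) + o) = -14422 - √(-98 - 1170) = -14422 - √(-1268) = -14422 - 2*I*√317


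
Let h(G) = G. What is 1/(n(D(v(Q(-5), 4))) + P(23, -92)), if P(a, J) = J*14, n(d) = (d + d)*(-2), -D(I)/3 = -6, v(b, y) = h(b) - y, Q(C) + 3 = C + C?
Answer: -1/1360 ≈ -0.00073529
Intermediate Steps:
Q(C) = -3 + 2*C (Q(C) = -3 + (C + C) = -3 + 2*C)
v(b, y) = b - y
D(I) = 18 (D(I) = -3*(-6) = 18)
n(d) = -4*d (n(d) = (2*d)*(-2) = -4*d)
P(a, J) = 14*J
1/(n(D(v(Q(-5), 4))) + P(23, -92)) = 1/(-4*18 + 14*(-92)) = 1/(-72 - 1288) = 1/(-1360) = -1/1360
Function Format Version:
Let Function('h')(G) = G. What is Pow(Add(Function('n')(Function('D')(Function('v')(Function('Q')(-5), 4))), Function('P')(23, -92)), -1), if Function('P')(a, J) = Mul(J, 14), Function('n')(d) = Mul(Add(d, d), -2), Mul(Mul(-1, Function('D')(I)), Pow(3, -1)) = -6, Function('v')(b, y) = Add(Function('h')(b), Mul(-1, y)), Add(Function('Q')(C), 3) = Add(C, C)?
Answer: Rational(-1, 1360) ≈ -0.00073529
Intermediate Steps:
Function('Q')(C) = Add(-3, Mul(2, C)) (Function('Q')(C) = Add(-3, Add(C, C)) = Add(-3, Mul(2, C)))
Function('v')(b, y) = Add(b, Mul(-1, y))
Function('D')(I) = 18 (Function('D')(I) = Mul(-3, -6) = 18)
Function('n')(d) = Mul(-4, d) (Function('n')(d) = Mul(Mul(2, d), -2) = Mul(-4, d))
Function('P')(a, J) = Mul(14, J)
Pow(Add(Function('n')(Function('D')(Function('v')(Function('Q')(-5), 4))), Function('P')(23, -92)), -1) = Pow(Add(Mul(-4, 18), Mul(14, -92)), -1) = Pow(Add(-72, -1288), -1) = Pow(-1360, -1) = Rational(-1, 1360)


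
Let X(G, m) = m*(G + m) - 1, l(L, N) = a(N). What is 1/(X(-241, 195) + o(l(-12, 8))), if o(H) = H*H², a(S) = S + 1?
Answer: -1/8242 ≈ -0.00012133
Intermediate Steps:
a(S) = 1 + S
l(L, N) = 1 + N
o(H) = H³
X(G, m) = -1 + m*(G + m)
1/(X(-241, 195) + o(l(-12, 8))) = 1/((-1 + 195² - 241*195) + (1 + 8)³) = 1/((-1 + 38025 - 46995) + 9³) = 1/(-8971 + 729) = 1/(-8242) = -1/8242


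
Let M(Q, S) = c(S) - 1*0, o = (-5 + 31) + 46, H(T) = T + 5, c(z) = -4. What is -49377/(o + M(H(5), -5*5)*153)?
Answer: 16459/180 ≈ 91.439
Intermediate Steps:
H(T) = 5 + T
o = 72 (o = 26 + 46 = 72)
M(Q, S) = -4 (M(Q, S) = -4 - 1*0 = -4 + 0 = -4)
-49377/(o + M(H(5), -5*5)*153) = -49377/(72 - 4*153) = -49377/(72 - 612) = -49377/(-540) = -49377*(-1/540) = 16459/180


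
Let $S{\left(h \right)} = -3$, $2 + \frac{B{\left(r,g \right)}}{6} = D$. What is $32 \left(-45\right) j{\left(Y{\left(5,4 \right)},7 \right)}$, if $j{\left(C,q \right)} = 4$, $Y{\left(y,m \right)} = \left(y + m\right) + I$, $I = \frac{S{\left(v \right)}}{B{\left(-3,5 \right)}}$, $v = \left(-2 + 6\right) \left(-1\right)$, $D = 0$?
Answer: $-5760$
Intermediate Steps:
$B{\left(r,g \right)} = -12$ ($B{\left(r,g \right)} = -12 + 6 \cdot 0 = -12 + 0 = -12$)
$v = -4$ ($v = 4 \left(-1\right) = -4$)
$I = \frac{1}{4}$ ($I = - \frac{3}{-12} = \left(-3\right) \left(- \frac{1}{12}\right) = \frac{1}{4} \approx 0.25$)
$Y{\left(y,m \right)} = \frac{1}{4} + m + y$ ($Y{\left(y,m \right)} = \left(y + m\right) + \frac{1}{4} = \left(m + y\right) + \frac{1}{4} = \frac{1}{4} + m + y$)
$32 \left(-45\right) j{\left(Y{\left(5,4 \right)},7 \right)} = 32 \left(-45\right) 4 = \left(-1440\right) 4 = -5760$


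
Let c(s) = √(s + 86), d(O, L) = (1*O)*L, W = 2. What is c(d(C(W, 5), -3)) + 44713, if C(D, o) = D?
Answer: 44713 + 4*√5 ≈ 44722.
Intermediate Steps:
d(O, L) = L*O (d(O, L) = O*L = L*O)
c(s) = √(86 + s)
c(d(C(W, 5), -3)) + 44713 = √(86 - 3*2) + 44713 = √(86 - 6) + 44713 = √80 + 44713 = 4*√5 + 44713 = 44713 + 4*√5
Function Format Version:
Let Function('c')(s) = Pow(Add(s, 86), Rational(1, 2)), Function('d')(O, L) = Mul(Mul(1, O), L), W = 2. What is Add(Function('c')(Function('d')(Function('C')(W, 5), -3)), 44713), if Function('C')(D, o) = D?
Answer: Add(44713, Mul(4, Pow(5, Rational(1, 2)))) ≈ 44722.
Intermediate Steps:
Function('d')(O, L) = Mul(L, O) (Function('d')(O, L) = Mul(O, L) = Mul(L, O))
Function('c')(s) = Pow(Add(86, s), Rational(1, 2))
Add(Function('c')(Function('d')(Function('C')(W, 5), -3)), 44713) = Add(Pow(Add(86, Mul(-3, 2)), Rational(1, 2)), 44713) = Add(Pow(Add(86, -6), Rational(1, 2)), 44713) = Add(Pow(80, Rational(1, 2)), 44713) = Add(Mul(4, Pow(5, Rational(1, 2))), 44713) = Add(44713, Mul(4, Pow(5, Rational(1, 2))))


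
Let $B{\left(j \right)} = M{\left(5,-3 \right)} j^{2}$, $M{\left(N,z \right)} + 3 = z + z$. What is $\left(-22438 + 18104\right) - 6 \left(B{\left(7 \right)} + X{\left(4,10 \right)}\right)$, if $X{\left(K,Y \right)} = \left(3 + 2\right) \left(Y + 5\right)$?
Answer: $-2138$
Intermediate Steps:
$X{\left(K,Y \right)} = 25 + 5 Y$ ($X{\left(K,Y \right)} = 5 \left(5 + Y\right) = 25 + 5 Y$)
$M{\left(N,z \right)} = -3 + 2 z$ ($M{\left(N,z \right)} = -3 + \left(z + z\right) = -3 + 2 z$)
$B{\left(j \right)} = - 9 j^{2}$ ($B{\left(j \right)} = \left(-3 + 2 \left(-3\right)\right) j^{2} = \left(-3 - 6\right) j^{2} = - 9 j^{2}$)
$\left(-22438 + 18104\right) - 6 \left(B{\left(7 \right)} + X{\left(4,10 \right)}\right) = \left(-22438 + 18104\right) - 6 \left(- 9 \cdot 7^{2} + \left(25 + 5 \cdot 10\right)\right) = -4334 - 6 \left(\left(-9\right) 49 + \left(25 + 50\right)\right) = -4334 - 6 \left(-441 + 75\right) = -4334 - -2196 = -4334 + 2196 = -2138$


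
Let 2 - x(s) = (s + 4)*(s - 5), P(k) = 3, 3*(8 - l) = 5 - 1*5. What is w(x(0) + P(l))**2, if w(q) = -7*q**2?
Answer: 19140625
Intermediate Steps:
l = 8 (l = 8 - (5 - 1*5)/3 = 8 - (5 - 5)/3 = 8 - 1/3*0 = 8 + 0 = 8)
x(s) = 2 - (-5 + s)*(4 + s) (x(s) = 2 - (s + 4)*(s - 5) = 2 - (4 + s)*(-5 + s) = 2 - (-5 + s)*(4 + s))
w(x(0) + P(l))**2 = (-7*((22 + 0 - 1*0**2) + 3)**2)**2 = (-7*((22 + 0 - 1*0) + 3)**2)**2 = (-7*((22 + 0 + 0) + 3)**2)**2 = (-7*(22 + 3)**2)**2 = (-7*25**2)**2 = (-7*625)**2 = (-4375)**2 = 19140625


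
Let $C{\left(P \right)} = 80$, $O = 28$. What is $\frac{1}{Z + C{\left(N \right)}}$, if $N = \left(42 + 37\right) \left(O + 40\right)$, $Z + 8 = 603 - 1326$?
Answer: $- \frac{1}{651} \approx -0.0015361$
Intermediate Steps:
$Z = -731$ ($Z = -8 + \left(603 - 1326\right) = -8 - 723 = -731$)
$N = 5372$ ($N = \left(42 + 37\right) \left(28 + 40\right) = 79 \cdot 68 = 5372$)
$\frac{1}{Z + C{\left(N \right)}} = \frac{1}{-731 + 80} = \frac{1}{-651} = - \frac{1}{651}$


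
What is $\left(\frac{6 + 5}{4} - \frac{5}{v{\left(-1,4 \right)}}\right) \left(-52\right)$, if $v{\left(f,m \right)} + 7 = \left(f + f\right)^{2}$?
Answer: $- \frac{689}{3} \approx -229.67$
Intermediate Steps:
$v{\left(f,m \right)} = -7 + 4 f^{2}$ ($v{\left(f,m \right)} = -7 + \left(f + f\right)^{2} = -7 + \left(2 f\right)^{2} = -7 + 4 f^{2}$)
$\left(\frac{6 + 5}{4} - \frac{5}{v{\left(-1,4 \right)}}\right) \left(-52\right) = \left(\frac{6 + 5}{4} - \frac{5}{-7 + 4 \left(-1\right)^{2}}\right) \left(-52\right) = \left(11 \cdot \frac{1}{4} - \frac{5}{-7 + 4 \cdot 1}\right) \left(-52\right) = \left(\frac{11}{4} - \frac{5}{-7 + 4}\right) \left(-52\right) = \left(\frac{11}{4} - \frac{5}{-3}\right) \left(-52\right) = \left(\frac{11}{4} - - \frac{5}{3}\right) \left(-52\right) = \left(\frac{11}{4} + \frac{5}{3}\right) \left(-52\right) = \frac{53}{12} \left(-52\right) = - \frac{689}{3}$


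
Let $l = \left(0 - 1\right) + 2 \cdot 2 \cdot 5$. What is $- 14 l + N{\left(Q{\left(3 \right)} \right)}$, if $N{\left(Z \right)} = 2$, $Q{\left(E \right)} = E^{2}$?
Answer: $-264$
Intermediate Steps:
$l = 19$ ($l = -1 + 4 \cdot 5 = -1 + 20 = 19$)
$- 14 l + N{\left(Q{\left(3 \right)} \right)} = \left(-14\right) 19 + 2 = -266 + 2 = -264$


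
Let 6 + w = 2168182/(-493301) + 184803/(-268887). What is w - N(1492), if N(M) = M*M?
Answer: -98423851387446409/44214075329 ≈ -2.2261e+6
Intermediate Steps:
N(M) = M²
w = -490004271353/44214075329 (w = -6 + (2168182/(-493301) + 184803/(-268887)) = -6 + (2168182*(-1/493301) + 184803*(-1/268887)) = -6 + (-2168182/493301 - 61601/89629) = -6 - 224719819379/44214075329 = -490004271353/44214075329 ≈ -11.083)
w - N(1492) = -490004271353/44214075329 - 1*1492² = -490004271353/44214075329 - 1*2226064 = -490004271353/44214075329 - 2226064 = -98423851387446409/44214075329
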